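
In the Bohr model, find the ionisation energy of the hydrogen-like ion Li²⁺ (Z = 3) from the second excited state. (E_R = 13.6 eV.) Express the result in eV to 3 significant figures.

13.6 eV

E_n = −E_R·Z²/n² = −13.6 × 3²/3² eV = -13.6 eV
Ionisation energy = −E_n = 13.6 eV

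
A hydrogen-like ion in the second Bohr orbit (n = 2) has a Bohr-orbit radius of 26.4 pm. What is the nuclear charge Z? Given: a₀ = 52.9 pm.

r_n = n²a₀/Z ⇒ Z = n²a₀/r = 2² × 52.9 / 26.4 ≈ 8.02
Z = 8

8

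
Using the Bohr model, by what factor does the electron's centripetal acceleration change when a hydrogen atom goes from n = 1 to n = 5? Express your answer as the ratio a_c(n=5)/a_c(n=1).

1/625

a_c ∝ Z^3 · n^-4; with Z fixed, a_c ∝ n^-4.
a_c(n=5)/a_c(n=1) = (5/1)^-4 = 1/625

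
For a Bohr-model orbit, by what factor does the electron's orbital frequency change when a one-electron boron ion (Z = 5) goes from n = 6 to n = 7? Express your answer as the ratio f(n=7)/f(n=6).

f ∝ Z^2 · n^-3; with Z fixed, f ∝ n^-3.
f(n=7)/f(n=6) = (7/6)^-3 = 216/343

216/343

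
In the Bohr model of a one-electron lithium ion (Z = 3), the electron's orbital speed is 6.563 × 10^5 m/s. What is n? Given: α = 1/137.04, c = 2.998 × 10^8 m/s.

10

v_n = Zαc/n ⇒ n = Zαc/v = 3 × 0.007297 × 2.998 × 10^8 / 6.563 × 10^5 ≈ 10.00
n = 10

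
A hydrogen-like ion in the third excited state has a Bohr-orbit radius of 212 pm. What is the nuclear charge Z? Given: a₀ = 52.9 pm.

4

r_n = n²a₀/Z ⇒ Z = n²a₀/r = 4² × 52.9 / 212 ≈ 3.99
Z = 4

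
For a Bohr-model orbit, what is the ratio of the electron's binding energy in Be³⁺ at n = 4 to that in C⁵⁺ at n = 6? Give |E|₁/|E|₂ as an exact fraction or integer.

1

|E| ∝ Z^2 · n^-2
|E|₁/|E|₂ = (4/6)^2 · (4/6)^-2 = 1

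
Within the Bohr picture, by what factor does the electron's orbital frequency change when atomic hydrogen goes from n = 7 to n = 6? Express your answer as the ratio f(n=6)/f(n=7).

f ∝ Z^2 · n^-3; with Z fixed, f ∝ n^-3.
f(n=6)/f(n=7) = (6/7)^-3 = 343/216

343/216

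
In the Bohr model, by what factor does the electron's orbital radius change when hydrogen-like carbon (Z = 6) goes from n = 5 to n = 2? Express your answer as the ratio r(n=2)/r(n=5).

4/25

r ∝ Z^-1 · n^2; with Z fixed, r ∝ n^2.
r(n=2)/r(n=5) = (2/5)^2 = 4/25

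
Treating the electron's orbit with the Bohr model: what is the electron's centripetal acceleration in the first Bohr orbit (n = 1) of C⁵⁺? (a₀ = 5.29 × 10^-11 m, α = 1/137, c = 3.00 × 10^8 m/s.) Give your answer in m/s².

1.96 × 10^25 m/s²

r = n²a₀/Z = 8.82 × 10^-12 m, v = Zαc/n = 1.31 × 10^7 m/s
a = v²/r = (1.31 × 10^7)² / 8.82 × 10^-12 = 1.96 × 10^25 m/s²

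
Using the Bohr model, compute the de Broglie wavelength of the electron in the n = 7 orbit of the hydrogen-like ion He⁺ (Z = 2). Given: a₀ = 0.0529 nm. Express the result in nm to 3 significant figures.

The Bohr quantisation condition is nλ = 2πr_n.
r_n = n²a₀/Z = 1.30 nm
λ = 2πr_n/n = 2π·1.30/7 = 1.16 nm

1.16 nm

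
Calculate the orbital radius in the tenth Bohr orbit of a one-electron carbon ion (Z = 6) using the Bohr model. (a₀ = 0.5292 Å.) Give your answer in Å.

8.820 Å

r_n = n²a₀/Z = 10² × 0.5292 / 6
    = 100 × 0.5292 / 6 = 8.820 Å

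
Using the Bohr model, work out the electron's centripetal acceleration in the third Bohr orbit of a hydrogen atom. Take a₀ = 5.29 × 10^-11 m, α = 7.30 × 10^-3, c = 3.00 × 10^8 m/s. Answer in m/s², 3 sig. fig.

r = n²a₀/Z = 4.76 × 10^-10 m, v = Zαc/n = 7.30 × 10^5 m/s
a = v²/r = (7.30 × 10^5)² / 4.76 × 10^-10 = 1.12 × 10^21 m/s²

1.12 × 10^21 m/s²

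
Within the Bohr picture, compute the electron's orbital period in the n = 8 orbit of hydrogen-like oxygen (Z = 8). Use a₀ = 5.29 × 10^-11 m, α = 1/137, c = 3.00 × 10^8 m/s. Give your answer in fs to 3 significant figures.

r = n²a₀/Z = 8²·5.29 × 10^-11/8 = 4.23 × 10^-10 m
v = Zαc/n = 8·0.00730·3.00 × 10^8/8 = 2.19 × 10^6 m/s
T = 2πr/v = 1.21 × 10^-15 s = 1.21 fs

1.21 fs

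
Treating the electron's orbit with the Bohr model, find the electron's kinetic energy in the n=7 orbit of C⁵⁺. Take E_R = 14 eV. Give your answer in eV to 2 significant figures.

For a Coulomb orbit the virial theorem gives K = −E_n.
E_n = −E_R·Z²/n², so K = E_R·Z²/n² = 14 × 6²/7² = 10 eV

10 eV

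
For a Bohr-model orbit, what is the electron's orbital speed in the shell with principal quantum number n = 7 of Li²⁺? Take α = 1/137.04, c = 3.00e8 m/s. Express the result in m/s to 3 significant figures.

v_n = Zαc/n = 3 × 0.00730 × 3.00e8 / 7
    = 9.38e5 m/s

9.38e5 m/s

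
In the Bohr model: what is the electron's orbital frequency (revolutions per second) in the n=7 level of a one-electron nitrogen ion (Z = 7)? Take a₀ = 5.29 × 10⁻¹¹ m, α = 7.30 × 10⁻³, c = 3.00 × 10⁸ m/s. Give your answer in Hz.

9.41 × 10¹⁴ Hz

r = n²a₀/Z = 3.70 × 10⁻¹⁰ m, v = Zαc/n = 2.19 × 10⁶ m/s
f = v/(2πr) = 9.41 × 10¹⁴ Hz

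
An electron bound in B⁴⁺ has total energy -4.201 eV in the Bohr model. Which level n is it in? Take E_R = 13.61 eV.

E_n = −E_R Z²/n² ⇒ n² = E_R Z²/(−E_n) = 13.61 × 5² / 4.201 ≈ 80.99
n = 9

9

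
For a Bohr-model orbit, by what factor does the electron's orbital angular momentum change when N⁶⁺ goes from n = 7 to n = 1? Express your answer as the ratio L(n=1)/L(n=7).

L = nℏ depends only on n, so L ∝ n.
L(n=1)/L(n=7) = (1/7)^1 = 1/7

1/7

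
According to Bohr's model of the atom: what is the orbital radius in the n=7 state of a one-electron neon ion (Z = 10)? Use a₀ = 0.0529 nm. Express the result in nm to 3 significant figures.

0.259 nm

r_n = n²a₀/Z = 7² × 0.0529 / 10
    = 49 × 0.0529 / 10 = 0.259 nm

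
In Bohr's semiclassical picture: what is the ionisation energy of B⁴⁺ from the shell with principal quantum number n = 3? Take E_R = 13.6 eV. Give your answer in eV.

E_n = −E_R·Z²/n² = −13.6 × 5²/3² eV = -37.8 eV
Ionisation energy = −E_n = 37.8 eV

37.8 eV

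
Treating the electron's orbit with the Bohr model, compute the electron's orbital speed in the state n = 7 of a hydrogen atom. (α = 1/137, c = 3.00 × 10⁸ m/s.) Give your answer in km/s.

v_n = Zαc/n = 1 × 0.00730 × 3.00 × 10⁸ / 7
    = 313 km/s

313 km/s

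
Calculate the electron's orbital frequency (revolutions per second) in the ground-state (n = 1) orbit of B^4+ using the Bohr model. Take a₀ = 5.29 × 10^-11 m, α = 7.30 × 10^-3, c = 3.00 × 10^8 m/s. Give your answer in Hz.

r = n²a₀/Z = 1.06 × 10^-11 m, v = Zαc/n = 1.09 × 10^7 m/s
f = v/(2πr) = 1.65 × 10^17 Hz

1.65 × 10^17 Hz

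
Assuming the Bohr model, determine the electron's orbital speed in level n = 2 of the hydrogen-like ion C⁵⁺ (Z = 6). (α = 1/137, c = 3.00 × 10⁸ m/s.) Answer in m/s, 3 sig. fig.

v_n = Zαc/n = 6 × 0.00730 × 3.00 × 10⁸ / 2
    = 6.57 × 10⁶ m/s

6.57 × 10⁶ m/s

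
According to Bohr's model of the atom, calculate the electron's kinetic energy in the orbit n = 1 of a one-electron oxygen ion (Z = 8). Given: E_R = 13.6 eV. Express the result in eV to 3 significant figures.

870 eV

For a Coulomb orbit the virial theorem gives K = −E_n.
E_n = −E_R·Z²/n², so K = E_R·Z²/n² = 13.6 × 8²/1² = 870 eV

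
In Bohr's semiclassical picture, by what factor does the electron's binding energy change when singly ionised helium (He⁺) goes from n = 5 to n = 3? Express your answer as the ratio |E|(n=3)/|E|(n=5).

|E| ∝ Z^2 · n^-2; with Z fixed, |E| ∝ n^-2.
|E|(n=3)/|E|(n=5) = (3/5)^-2 = 25/9

25/9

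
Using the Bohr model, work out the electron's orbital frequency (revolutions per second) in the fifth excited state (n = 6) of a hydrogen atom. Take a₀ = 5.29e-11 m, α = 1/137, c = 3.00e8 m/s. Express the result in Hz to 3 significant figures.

r = n²a₀/Z = 1.90e-9 m, v = Zαc/n = 3.65e5 m/s
f = v/(2πr) = 3.05e13 Hz

3.05e13 Hz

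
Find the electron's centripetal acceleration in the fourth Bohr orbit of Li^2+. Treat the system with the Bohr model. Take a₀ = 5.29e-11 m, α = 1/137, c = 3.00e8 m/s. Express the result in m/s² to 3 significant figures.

r = n²a₀/Z = 2.82e-10 m, v = Zαc/n = 1.64e6 m/s
a = v²/r = (1.64e6)² / 2.82e-10 = 9.56e21 m/s²

9.56e21 m/s²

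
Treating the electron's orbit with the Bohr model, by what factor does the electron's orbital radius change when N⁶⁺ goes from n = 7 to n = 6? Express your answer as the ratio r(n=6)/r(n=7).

r ∝ Z^-1 · n^2; with Z fixed, r ∝ n^2.
r(n=6)/r(n=7) = (6/7)^2 = 36/49

36/49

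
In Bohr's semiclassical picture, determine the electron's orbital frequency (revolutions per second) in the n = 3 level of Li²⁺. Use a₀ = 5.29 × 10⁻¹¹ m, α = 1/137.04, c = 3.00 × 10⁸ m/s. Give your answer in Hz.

2.20 × 10¹⁵ Hz

r = n²a₀/Z = 1.59 × 10⁻¹⁰ m, v = Zαc/n = 2.19 × 10⁶ m/s
f = v/(2πr) = 2.20 × 10¹⁵ Hz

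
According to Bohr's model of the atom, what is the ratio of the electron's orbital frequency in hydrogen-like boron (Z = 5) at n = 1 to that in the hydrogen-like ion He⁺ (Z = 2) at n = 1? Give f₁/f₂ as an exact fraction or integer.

25/4

f ∝ Z^2 · n^-3
f₁/f₂ = (5/2)^2 · (1/1)^-3 = 25/4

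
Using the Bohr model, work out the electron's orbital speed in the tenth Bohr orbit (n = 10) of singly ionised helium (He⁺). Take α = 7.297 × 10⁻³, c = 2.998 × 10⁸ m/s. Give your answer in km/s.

437.5 km/s

v_n = Zαc/n = 2 × 0.007297 × 2.998 × 10⁸ / 10
    = 437.5 km/s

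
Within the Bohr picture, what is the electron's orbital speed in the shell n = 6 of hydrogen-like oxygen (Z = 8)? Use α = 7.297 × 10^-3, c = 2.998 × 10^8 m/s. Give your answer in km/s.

v_n = Zαc/n = 8 × 0.007297 × 2.998 × 10^8 / 6
    = 2917 km/s

2917 km/s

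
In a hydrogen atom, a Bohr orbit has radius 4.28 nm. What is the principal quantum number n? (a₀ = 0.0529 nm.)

r_n = n²a₀/Z ⇒ n² = rZ/a₀ = 4.28 × 1 / 0.0529 ≈ 80.91
n = 9

9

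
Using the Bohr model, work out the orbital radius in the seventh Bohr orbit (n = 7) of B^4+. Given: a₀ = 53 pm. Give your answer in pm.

520 pm

r_n = n²a₀/Z = 7² × 53 / 5
    = 49 × 53 / 5 = 520 pm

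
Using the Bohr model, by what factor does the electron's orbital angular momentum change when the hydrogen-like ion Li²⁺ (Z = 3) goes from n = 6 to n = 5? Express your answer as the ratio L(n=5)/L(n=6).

5/6

L = nℏ depends only on n, so L ∝ n.
L(n=5)/L(n=6) = (5/6)^1 = 5/6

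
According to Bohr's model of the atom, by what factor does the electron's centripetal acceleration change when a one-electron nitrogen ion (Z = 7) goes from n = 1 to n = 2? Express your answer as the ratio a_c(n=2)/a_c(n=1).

1/16

a_c ∝ Z^3 · n^-4; with Z fixed, a_c ∝ n^-4.
a_c(n=2)/a_c(n=1) = (2/1)^-4 = 1/16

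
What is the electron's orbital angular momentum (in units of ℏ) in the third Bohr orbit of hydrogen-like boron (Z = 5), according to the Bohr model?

3

L_n = nℏ, so L/ℏ = n = 3.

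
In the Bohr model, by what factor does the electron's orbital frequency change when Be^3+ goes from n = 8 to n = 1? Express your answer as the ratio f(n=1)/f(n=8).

f ∝ Z^2 · n^-3; with Z fixed, f ∝ n^-3.
f(n=1)/f(n=8) = (1/8)^-3 = 512

512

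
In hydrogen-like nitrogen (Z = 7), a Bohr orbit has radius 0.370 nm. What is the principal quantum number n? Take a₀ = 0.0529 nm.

7

r_n = n²a₀/Z ⇒ n² = rZ/a₀ = 0.370 × 7 / 0.0529 ≈ 48.96
n = 7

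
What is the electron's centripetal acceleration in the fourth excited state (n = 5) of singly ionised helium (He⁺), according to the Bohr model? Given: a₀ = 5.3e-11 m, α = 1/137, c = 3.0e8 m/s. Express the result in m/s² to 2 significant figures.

r = n²a₀/Z = 6.6e-10 m, v = Zαc/n = 8.8e5 m/s
a = v²/r = (8.8e5)² / 6.6e-10 = 1.2e21 m/s²

1.2e21 m/s²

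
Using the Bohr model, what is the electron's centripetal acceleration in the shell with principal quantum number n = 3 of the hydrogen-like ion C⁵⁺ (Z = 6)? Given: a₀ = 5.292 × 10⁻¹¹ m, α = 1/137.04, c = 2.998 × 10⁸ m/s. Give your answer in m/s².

2.412 × 10²³ m/s²

r = n²a₀/Z = 7.938 × 10⁻¹¹ m, v = Zαc/n = 4.375 × 10⁶ m/s
a = v²/r = (4.375 × 10⁶)² / 7.938 × 10⁻¹¹ = 2.412 × 10²³ m/s²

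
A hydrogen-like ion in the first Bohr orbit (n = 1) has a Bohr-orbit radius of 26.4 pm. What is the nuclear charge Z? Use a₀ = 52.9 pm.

2

r_n = n²a₀/Z ⇒ Z = n²a₀/r = 1² × 52.9 / 26.4 ≈ 2.00
Z = 2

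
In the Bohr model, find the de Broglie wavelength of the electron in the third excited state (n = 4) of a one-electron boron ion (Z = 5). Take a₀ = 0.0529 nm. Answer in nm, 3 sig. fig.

0.266 nm

The Bohr quantisation condition is nλ = 2πr_n.
r_n = n²a₀/Z = 0.169 nm
λ = 2πr_n/n = 2π·0.169/4 = 0.266 nm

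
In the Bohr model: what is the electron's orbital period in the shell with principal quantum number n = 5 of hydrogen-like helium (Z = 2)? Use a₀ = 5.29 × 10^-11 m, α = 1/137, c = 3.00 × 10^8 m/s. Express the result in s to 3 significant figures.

4.74 × 10^-15 s

r = n²a₀/Z = 5²·5.29 × 10^-11/2 = 6.61 × 10^-10 m
v = Zαc/n = 2·0.00730·3.00 × 10^8/5 = 8.76 × 10^5 m/s
T = 2πr/v = 4.74 × 10^-15 s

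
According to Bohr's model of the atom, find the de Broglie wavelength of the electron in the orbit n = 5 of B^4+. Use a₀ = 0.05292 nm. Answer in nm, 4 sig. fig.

0.3325 nm

The Bohr quantisation condition is nλ = 2πr_n.
r_n = n²a₀/Z = 0.2646 nm
λ = 2πr_n/n = 2π·0.2646/5 = 0.3325 nm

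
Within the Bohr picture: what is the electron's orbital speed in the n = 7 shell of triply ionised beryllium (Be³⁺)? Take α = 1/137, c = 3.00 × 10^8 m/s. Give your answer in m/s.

1.25 × 10^6 m/s

v_n = Zαc/n = 4 × 0.00730 × 3.00 × 10^8 / 7
    = 1.25 × 10^6 m/s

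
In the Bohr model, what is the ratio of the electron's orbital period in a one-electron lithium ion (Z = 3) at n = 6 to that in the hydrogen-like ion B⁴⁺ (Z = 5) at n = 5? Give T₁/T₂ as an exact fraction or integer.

24/5

T ∝ Z^-2 · n^3
T₁/T₂ = (3/5)^-2 · (6/5)^3 = 24/5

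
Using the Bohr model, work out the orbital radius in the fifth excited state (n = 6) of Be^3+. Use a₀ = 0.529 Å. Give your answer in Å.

4.76 Å

r_n = n²a₀/Z = 6² × 0.529 / 4
    = 36 × 0.529 / 4 = 4.76 Å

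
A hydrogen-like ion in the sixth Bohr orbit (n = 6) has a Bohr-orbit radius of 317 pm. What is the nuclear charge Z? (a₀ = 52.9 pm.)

r_n = n²a₀/Z ⇒ Z = n²a₀/r = 6² × 52.9 / 317 ≈ 6.01
Z = 6

6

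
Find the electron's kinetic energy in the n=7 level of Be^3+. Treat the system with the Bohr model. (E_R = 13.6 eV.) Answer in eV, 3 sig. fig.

4.44 eV

For a Coulomb orbit the virial theorem gives K = −E_n.
E_n = −E_R·Z²/n², so K = E_R·Z²/n² = 13.6 × 4²/7² = 4.44 eV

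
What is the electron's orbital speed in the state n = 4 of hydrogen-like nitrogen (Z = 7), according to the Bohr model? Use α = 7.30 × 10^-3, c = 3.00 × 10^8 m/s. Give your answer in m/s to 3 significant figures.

3.83 × 10^6 m/s

v_n = Zαc/n = 7 × 0.00730 × 3.00 × 10^8 / 4
    = 3.83 × 10^6 m/s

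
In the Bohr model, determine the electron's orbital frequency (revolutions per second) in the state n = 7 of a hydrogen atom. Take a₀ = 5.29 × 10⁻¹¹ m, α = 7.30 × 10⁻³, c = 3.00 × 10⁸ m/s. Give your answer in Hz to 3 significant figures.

r = n²a₀/Z = 2.59 × 10⁻⁹ m, v = Zαc/n = 3.13 × 10⁵ m/s
f = v/(2πr) = 1.92 × 10¹³ Hz

1.92 × 10¹³ Hz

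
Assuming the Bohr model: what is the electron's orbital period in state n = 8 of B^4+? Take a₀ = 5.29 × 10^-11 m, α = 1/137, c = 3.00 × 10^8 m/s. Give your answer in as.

3110 as

r = n²a₀/Z = 8²·5.29 × 10^-11/5 = 6.77 × 10^-10 m
v = Zαc/n = 5·0.00730·3.00 × 10^8/8 = 1.37 × 10^6 m/s
T = 2πr/v = 3.11 × 10^-15 s = 3110 as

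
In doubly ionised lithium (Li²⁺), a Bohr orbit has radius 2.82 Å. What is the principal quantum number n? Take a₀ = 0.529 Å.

r_n = n²a₀/Z ⇒ n² = rZ/a₀ = 2.82 × 3 / 0.529 ≈ 15.99
n = 4

4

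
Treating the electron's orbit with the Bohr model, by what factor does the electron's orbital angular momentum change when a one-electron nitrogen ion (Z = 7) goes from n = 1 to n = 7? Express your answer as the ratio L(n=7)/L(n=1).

L = nℏ depends only on n, so L ∝ n.
L(n=7)/L(n=1) = (7/1)^1 = 7

7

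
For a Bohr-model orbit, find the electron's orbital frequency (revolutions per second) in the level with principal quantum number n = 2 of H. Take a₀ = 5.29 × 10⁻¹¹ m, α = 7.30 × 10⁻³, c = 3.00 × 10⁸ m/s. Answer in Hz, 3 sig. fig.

r = n²a₀/Z = 2.12 × 10⁻¹⁰ m, v = Zαc/n = 1.09 × 10⁶ m/s
f = v/(2πr) = 8.24 × 10¹⁴ Hz

8.24 × 10¹⁴ Hz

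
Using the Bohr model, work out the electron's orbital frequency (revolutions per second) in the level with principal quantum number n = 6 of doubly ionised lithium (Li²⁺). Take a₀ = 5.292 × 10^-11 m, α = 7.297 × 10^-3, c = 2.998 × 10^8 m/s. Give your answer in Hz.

r = n²a₀/Z = 6.350 × 10^-10 m, v = Zαc/n = 1.094 × 10^6 m/s
f = v/(2πr) = 2.741 × 10^14 Hz

2.741 × 10^14 Hz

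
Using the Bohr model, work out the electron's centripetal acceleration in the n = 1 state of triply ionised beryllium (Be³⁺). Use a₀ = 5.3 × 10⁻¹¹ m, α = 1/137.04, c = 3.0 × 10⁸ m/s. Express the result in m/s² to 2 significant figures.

r = n²a₀/Z = 1.3 × 10⁻¹¹ m, v = Zαc/n = 8.8 × 10⁶ m/s
a = v²/r = (8.8 × 10⁶)² / 1.3 × 10⁻¹¹ = 5.8 × 10²⁴ m/s²

5.8 × 10²⁴ m/s²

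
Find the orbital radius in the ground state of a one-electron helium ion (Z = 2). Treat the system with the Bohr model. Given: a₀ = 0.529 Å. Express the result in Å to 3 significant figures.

r_n = n²a₀/Z = 1² × 0.529 / 2
    = 1 × 0.529 / 2 = 0.265 Å

0.265 Å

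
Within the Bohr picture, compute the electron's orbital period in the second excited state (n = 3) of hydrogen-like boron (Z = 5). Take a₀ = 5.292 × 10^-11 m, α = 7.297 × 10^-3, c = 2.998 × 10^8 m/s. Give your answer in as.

164.2 as

r = n²a₀/Z = 3²·5.292 × 10^-11/5 = 9.526 × 10^-11 m
v = Zαc/n = 5·0.007297·2.998 × 10^8/3 = 3.646 × 10^6 m/s
T = 2πr/v = 1.642 × 10^-16 s = 164.2 as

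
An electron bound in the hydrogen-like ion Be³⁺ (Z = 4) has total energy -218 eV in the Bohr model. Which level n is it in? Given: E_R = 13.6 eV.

1

E_n = −E_R Z²/n² ⇒ n² = E_R Z²/(−E_n) = 13.6 × 4² / 218 ≈ 1.00
n = 1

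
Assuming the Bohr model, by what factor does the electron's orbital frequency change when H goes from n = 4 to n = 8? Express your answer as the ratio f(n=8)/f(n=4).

f ∝ Z^2 · n^-3; with Z fixed, f ∝ n^-3.
f(n=8)/f(n=4) = (8/4)^-3 = 1/8

1/8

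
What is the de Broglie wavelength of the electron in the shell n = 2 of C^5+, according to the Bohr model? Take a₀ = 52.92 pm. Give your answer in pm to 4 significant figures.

The Bohr quantisation condition is nλ = 2πr_n.
r_n = n²a₀/Z = 35.28 pm
λ = 2πr_n/n = 2π·35.28/2 = 110.8 pm

110.8 pm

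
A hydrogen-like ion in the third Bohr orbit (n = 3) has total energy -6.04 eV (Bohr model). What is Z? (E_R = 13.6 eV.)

2

E_n = −E_R Z²/n² ⇒ Z² = −E_n n²/E_R = 6.04 × 3² / 13.6 ≈ 4.00
Z = 2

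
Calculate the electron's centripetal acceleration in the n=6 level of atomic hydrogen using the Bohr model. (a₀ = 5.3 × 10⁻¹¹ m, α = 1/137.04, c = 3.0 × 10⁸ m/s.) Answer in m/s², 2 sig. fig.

r = n²a₀/Z = 1.9 × 10⁻⁹ m, v = Zαc/n = 3.6 × 10⁵ m/s
a = v²/r = (3.6 × 10⁵)² / 1.9 × 10⁻⁹ = 7.0 × 10¹⁹ m/s²

7.0 × 10¹⁹ m/s²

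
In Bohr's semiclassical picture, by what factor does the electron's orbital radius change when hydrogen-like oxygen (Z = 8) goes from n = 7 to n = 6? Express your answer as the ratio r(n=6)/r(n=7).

36/49

r ∝ Z^-1 · n^2; with Z fixed, r ∝ n^2.
r(n=6)/r(n=7) = (6/7)^2 = 36/49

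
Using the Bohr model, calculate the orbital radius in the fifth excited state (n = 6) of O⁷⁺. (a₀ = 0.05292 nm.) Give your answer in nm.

r_n = n²a₀/Z = 6² × 0.05292 / 8
    = 36 × 0.05292 / 8 = 0.2381 nm

0.2381 nm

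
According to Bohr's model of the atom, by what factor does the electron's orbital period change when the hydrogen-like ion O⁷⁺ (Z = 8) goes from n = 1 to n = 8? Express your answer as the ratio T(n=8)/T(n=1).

T ∝ Z^-2 · n^3; with Z fixed, T ∝ n^3.
T(n=8)/T(n=1) = (8/1)^3 = 512

512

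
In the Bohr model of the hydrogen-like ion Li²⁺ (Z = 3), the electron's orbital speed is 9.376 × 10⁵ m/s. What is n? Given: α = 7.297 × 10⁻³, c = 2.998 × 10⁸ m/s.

v_n = Zαc/n ⇒ n = Zαc/v = 3 × 0.007297 × 2.998 × 10⁸ / 9.376 × 10⁵ ≈ 7.00
n = 7

7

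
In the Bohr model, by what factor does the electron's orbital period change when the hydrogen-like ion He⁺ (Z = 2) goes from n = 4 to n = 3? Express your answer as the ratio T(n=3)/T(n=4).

27/64

T ∝ Z^-2 · n^3; with Z fixed, T ∝ n^3.
T(n=3)/T(n=4) = (3/4)^3 = 27/64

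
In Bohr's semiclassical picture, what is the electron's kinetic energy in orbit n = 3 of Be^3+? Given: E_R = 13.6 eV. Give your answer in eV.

For a Coulomb orbit the virial theorem gives K = −E_n.
E_n = −E_R·Z²/n², so K = E_R·Z²/n² = 13.6 × 4²/3² = 24.2 eV

24.2 eV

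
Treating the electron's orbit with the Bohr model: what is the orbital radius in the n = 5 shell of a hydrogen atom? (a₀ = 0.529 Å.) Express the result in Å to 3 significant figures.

r_n = n²a₀/Z = 5² × 0.529 / 1
    = 25 × 0.529 / 1 = 13.2 Å

13.2 Å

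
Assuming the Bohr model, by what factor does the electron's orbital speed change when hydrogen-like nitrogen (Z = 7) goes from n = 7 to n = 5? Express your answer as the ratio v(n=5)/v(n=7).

7/5

v ∝ Z^1 · n^-1; with Z fixed, v ∝ n^-1.
v(n=5)/v(n=7) = (5/7)^-1 = 7/5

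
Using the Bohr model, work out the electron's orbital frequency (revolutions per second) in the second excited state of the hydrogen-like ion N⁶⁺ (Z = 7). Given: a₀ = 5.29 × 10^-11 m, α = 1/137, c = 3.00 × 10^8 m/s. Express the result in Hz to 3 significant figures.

1.20 × 10^16 Hz

r = n²a₀/Z = 6.80 × 10^-11 m, v = Zαc/n = 5.11 × 10^6 m/s
f = v/(2πr) = 1.20 × 10^16 Hz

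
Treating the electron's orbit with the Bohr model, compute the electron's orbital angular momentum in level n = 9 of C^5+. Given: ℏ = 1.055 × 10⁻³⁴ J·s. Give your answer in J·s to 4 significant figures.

L_n = nℏ = 9 × 1.055 × 10⁻³⁴ = 9.495 × 10⁻³⁴ J·s

9.495 × 10⁻³⁴ J·s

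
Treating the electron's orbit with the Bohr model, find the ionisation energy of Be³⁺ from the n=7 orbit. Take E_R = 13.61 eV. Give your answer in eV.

4.444 eV

E_n = −E_R·Z²/n² = −13.61 × 4²/7² eV = -4.444 eV
Ionisation energy = −E_n = 4.444 eV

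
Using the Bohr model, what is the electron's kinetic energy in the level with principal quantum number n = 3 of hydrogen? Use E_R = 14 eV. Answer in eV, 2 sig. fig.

1.6 eV

For a Coulomb orbit the virial theorem gives K = −E_n.
E_n = −E_R·Z²/n², so K = E_R·Z²/n² = 14 × 1²/3² = 1.6 eV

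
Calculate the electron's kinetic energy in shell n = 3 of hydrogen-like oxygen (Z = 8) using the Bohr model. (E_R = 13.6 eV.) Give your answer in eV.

For a Coulomb orbit the virial theorem gives K = −E_n.
E_n = −E_R·Z²/n², so K = E_R·Z²/n² = 13.6 × 8²/3² = 96.7 eV

96.7 eV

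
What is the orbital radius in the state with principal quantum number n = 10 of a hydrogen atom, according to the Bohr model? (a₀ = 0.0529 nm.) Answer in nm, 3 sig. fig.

r_n = n²a₀/Z = 10² × 0.0529 / 1
    = 100 × 0.0529 / 1 = 5.29 nm

5.29 nm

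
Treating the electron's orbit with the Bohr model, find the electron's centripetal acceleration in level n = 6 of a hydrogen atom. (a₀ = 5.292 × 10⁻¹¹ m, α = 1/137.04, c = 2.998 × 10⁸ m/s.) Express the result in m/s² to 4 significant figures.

r = n²a₀/Z = 1.905 × 10⁻⁹ m, v = Zαc/n = 3.646 × 10⁵ m/s
a = v²/r = (3.646 × 10⁵)² / 1.905 × 10⁻⁹ = 6.978 × 10¹⁹ m/s²

6.978 × 10¹⁹ m/s²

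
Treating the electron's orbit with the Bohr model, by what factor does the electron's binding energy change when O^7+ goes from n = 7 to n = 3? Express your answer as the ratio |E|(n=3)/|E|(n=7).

|E| ∝ Z^2 · n^-2; with Z fixed, |E| ∝ n^-2.
|E|(n=3)/|E|(n=7) = (3/7)^-2 = 49/9

49/9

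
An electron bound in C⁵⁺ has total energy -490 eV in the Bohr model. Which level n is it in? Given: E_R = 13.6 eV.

E_n = −E_R Z²/n² ⇒ n² = E_R Z²/(−E_n) = 13.6 × 6² / 490 ≈ 1.00
n = 1

1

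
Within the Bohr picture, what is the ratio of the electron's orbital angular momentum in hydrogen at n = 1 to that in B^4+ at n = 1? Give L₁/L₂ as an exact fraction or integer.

L = nℏ is independent of Z.
L₁/L₂ = n₁/n₂ = 1/1 = 1

1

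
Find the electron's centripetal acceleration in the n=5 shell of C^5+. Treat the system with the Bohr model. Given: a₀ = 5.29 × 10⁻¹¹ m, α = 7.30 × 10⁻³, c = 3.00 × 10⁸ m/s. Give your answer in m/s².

3.13 × 10²² m/s²

r = n²a₀/Z = 2.20 × 10⁻¹⁰ m, v = Zαc/n = 2.63 × 10⁶ m/s
a = v²/r = (2.63 × 10⁶)² / 2.20 × 10⁻¹⁰ = 3.13 × 10²² m/s²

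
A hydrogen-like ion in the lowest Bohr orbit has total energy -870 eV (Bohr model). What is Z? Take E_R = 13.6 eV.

8

E_n = −E_R Z²/n² ⇒ Z² = −E_n n²/E_R = 870 × 1² / 13.6 ≈ 63.97
Z = 8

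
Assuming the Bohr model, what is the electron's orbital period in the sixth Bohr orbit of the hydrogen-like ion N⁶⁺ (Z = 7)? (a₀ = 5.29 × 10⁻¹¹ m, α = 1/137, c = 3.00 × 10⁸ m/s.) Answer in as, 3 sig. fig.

r = n²a₀/Z = 6²·5.29 × 10⁻¹¹/7 = 2.72 × 10⁻¹⁰ m
v = Zαc/n = 7·0.00730·3.00 × 10⁸/6 = 2.55 × 10⁶ m/s
T = 2πr/v = 6.69 × 10⁻¹⁶ s = 669 as

669 as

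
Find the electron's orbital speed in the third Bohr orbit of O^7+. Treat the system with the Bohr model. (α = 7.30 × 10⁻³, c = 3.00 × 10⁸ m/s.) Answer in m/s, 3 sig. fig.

v_n = Zαc/n = 8 × 0.00730 × 3.00 × 10⁸ / 3
    = 5.84 × 10⁶ m/s

5.84 × 10⁶ m/s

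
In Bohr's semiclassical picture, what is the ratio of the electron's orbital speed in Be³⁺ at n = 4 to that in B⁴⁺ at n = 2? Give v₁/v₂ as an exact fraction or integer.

2/5

v ∝ Z^1 · n^-1
v₁/v₂ = (4/5)^1 · (4/2)^-1 = 2/5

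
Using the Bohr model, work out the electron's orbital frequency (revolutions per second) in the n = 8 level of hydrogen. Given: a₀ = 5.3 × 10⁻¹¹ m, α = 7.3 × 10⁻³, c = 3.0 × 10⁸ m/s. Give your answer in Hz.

r = n²a₀/Z = 3.4 × 10⁻⁹ m, v = Zαc/n = 2.7 × 10⁵ m/s
f = v/(2πr) = 1.3 × 10¹³ Hz

1.3 × 10¹³ Hz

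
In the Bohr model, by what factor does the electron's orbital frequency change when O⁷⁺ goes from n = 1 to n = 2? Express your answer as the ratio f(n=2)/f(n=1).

f ∝ Z^2 · n^-3; with Z fixed, f ∝ n^-3.
f(n=2)/f(n=1) = (2/1)^-3 = 1/8

1/8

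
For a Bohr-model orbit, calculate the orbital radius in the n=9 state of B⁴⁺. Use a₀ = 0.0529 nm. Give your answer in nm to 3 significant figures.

r_n = n²a₀/Z = 9² × 0.0529 / 5
    = 81 × 0.0529 / 5 = 0.857 nm

0.857 nm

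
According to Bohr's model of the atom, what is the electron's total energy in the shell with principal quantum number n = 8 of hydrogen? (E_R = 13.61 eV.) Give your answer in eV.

-0.2127 eV

E_n = −E_R·Z²/n² = −13.61 × 1²/8² = -0.2127 eV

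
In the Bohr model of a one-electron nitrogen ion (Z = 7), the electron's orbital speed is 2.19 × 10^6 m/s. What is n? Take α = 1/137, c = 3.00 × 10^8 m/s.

7

v_n = Zαc/n ⇒ n = Zαc/v = 7 × 0.00730 × 3.00 × 10^8 / 2.19 × 10^6 ≈ 7.00
n = 7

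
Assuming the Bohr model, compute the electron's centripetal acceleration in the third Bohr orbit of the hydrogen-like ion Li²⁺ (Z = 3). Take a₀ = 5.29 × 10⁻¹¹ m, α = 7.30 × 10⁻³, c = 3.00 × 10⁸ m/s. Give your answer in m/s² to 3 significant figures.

r = n²a₀/Z = 1.59 × 10⁻¹⁰ m, v = Zαc/n = 2.19 × 10⁶ m/s
a = v²/r = (2.19 × 10⁶)² / 1.59 × 10⁻¹⁰ = 3.02 × 10²² m/s²

3.02 × 10²² m/s²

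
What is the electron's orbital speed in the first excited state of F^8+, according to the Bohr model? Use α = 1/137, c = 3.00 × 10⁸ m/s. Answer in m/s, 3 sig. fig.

9.85 × 10⁶ m/s

v_n = Zαc/n = 9 × 0.00730 × 3.00 × 10⁸ / 2
    = 9.85 × 10⁶ m/s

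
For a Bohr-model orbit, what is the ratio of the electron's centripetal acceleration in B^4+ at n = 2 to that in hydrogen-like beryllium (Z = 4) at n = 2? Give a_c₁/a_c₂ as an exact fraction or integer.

125/64

a_c ∝ Z^3 · n^-4
a_c₁/a_c₂ = (5/4)^3 · (2/2)^-4 = 125/64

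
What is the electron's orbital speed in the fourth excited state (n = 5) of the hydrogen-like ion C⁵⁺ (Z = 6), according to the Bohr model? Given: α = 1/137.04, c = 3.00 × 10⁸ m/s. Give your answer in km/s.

v_n = Zαc/n = 6 × 0.00730 × 3.00 × 10⁸ / 5
    = 2630 km/s

2630 km/s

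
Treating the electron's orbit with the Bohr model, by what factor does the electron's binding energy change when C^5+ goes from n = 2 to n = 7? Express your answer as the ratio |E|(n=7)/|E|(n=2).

4/49

|E| ∝ Z^2 · n^-2; with Z fixed, |E| ∝ n^-2.
|E|(n=7)/|E|(n=2) = (7/2)^-2 = 4/49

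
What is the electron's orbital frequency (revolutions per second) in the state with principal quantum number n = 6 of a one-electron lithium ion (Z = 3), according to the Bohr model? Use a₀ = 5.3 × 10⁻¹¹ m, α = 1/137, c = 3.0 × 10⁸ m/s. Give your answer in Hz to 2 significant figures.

2.7 × 10¹⁴ Hz

r = n²a₀/Z = 6.4 × 10⁻¹⁰ m, v = Zαc/n = 1.1 × 10⁶ m/s
f = v/(2πr) = 2.7 × 10¹⁴ Hz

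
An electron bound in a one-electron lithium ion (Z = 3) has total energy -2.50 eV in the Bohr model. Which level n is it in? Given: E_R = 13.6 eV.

E_n = −E_R Z²/n² ⇒ n² = E_R Z²/(−E_n) = 13.6 × 3² / 2.50 ≈ 48.96
n = 7

7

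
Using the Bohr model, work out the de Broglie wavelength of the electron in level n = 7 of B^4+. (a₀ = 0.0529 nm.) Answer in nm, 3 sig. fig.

0.465 nm

The Bohr quantisation condition is nλ = 2πr_n.
r_n = n²a₀/Z = 0.518 nm
λ = 2πr_n/n = 2π·0.518/7 = 0.465 nm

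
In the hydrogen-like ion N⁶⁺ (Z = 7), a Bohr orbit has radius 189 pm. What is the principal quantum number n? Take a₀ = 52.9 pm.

5

r_n = n²a₀/Z ⇒ n² = rZ/a₀ = 189 × 7 / 52.9 ≈ 25.01
n = 5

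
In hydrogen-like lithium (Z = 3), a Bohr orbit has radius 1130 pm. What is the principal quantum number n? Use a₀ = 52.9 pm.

r_n = n²a₀/Z ⇒ n² = rZ/a₀ = 1130 × 3 / 52.9 ≈ 64.08
n = 8

8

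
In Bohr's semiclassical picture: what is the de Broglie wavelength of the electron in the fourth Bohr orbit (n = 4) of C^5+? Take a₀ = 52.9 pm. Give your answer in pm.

222 pm

The Bohr quantisation condition is nλ = 2πr_n.
r_n = n²a₀/Z = 141 pm
λ = 2πr_n/n = 2π·141/4 = 222 pm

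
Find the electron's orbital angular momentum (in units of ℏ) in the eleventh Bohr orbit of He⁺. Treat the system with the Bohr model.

11

L_n = nℏ, so L/ℏ = n = 11.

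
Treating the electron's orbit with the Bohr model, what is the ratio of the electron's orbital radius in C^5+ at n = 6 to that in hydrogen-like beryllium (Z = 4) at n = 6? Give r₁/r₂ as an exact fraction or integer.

2/3

r ∝ Z^-1 · n^2
r₁/r₂ = (6/4)^-1 · (6/6)^2 = 2/3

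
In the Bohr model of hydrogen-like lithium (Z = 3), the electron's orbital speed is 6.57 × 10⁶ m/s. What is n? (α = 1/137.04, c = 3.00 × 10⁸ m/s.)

v_n = Zαc/n ⇒ n = Zαc/v = 3 × 0.00730 × 3.00 × 10⁸ / 6.57 × 10⁶ ≈ 1.00
n = 1

1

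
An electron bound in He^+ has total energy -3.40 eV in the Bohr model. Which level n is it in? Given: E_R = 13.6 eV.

4

E_n = −E_R Z²/n² ⇒ n² = E_R Z²/(−E_n) = 13.6 × 2² / 3.40 ≈ 16.00
n = 4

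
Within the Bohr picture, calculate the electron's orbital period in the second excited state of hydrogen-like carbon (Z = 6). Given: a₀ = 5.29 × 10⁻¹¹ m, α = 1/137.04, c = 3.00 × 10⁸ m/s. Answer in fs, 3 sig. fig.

0.114 fs

r = n²a₀/Z = 3²·5.29 × 10⁻¹¹/6 = 7.94 × 10⁻¹¹ m
v = Zαc/n = 6·0.00730·3.00 × 10⁸/3 = 4.38 × 10⁶ m/s
T = 2πr/v = 1.14 × 10⁻¹⁶ s = 0.114 fs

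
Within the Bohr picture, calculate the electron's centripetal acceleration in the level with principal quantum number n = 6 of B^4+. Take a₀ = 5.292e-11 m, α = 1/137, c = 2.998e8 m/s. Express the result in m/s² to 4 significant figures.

8.728e21 m/s²

r = n²a₀/Z = 3.810e-10 m, v = Zαc/n = 1.824e6 m/s
a = v²/r = (1.824e6)² / 3.810e-10 = 8.728e21 m/s²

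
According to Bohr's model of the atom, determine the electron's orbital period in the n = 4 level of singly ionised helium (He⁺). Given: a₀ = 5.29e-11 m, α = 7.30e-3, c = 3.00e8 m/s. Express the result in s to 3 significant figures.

2.43e-15 s

r = n²a₀/Z = 4²·5.29e-11/2 = 4.23e-10 m
v = Zαc/n = 2·0.00730·3.00e8/4 = 1.09e6 m/s
T = 2πr/v = 2.43e-15 s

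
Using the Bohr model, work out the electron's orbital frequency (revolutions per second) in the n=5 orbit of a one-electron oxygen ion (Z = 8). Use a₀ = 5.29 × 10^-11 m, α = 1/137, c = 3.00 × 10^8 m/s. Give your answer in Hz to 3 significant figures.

3.37 × 10^15 Hz

r = n²a₀/Z = 1.65 × 10^-10 m, v = Zαc/n = 3.50 × 10^6 m/s
f = v/(2πr) = 3.37 × 10^15 Hz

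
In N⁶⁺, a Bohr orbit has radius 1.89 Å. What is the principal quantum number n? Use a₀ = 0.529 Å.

5

r_n = n²a₀/Z ⇒ n² = rZ/a₀ = 1.89 × 7 / 0.529 ≈ 25.01
n = 5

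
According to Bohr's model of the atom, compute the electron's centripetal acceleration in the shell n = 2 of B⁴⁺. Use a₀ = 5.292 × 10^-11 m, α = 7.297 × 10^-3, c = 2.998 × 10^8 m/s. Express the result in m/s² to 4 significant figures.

r = n²a₀/Z = 4.234 × 10^-11 m, v = Zαc/n = 5.469 × 10^6 m/s
a = v²/r = (5.469 × 10^6)² / 4.234 × 10^-11 = 7.065 × 10^23 m/s²

7.065 × 10^23 m/s²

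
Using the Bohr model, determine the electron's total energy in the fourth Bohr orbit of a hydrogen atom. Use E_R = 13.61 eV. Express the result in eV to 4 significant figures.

E_n = −E_R·Z²/n² = −13.61 × 1²/4² = -0.8506 eV

-0.8506 eV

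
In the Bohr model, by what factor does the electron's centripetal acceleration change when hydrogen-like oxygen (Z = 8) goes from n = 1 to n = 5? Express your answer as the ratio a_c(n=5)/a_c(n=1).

a_c ∝ Z^3 · n^-4; with Z fixed, a_c ∝ n^-4.
a_c(n=5)/a_c(n=1) = (5/1)^-4 = 1/625

1/625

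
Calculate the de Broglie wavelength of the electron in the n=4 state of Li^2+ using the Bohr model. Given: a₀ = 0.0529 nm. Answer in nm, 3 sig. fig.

0.443 nm

The Bohr quantisation condition is nλ = 2πr_n.
r_n = n²a₀/Z = 0.282 nm
λ = 2πr_n/n = 2π·0.282/4 = 0.443 nm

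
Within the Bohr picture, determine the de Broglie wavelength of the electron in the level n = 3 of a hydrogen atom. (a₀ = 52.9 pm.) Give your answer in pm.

The Bohr quantisation condition is nλ = 2πr_n.
r_n = n²a₀/Z = 476 pm
λ = 2πr_n/n = 2π·476/3 = 997 pm

997 pm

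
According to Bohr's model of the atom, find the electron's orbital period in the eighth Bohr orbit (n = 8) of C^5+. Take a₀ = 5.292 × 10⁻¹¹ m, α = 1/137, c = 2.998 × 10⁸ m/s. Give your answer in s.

2.161 × 10⁻¹⁵ s

r = n²a₀/Z = 8²·5.292 × 10⁻¹¹/6 = 5.645 × 10⁻¹⁰ m
v = Zαc/n = 6·0.007299·2.998 × 10⁸/8 = 1.641 × 10⁶ m/s
T = 2πr/v = 2.161 × 10⁻¹⁵ s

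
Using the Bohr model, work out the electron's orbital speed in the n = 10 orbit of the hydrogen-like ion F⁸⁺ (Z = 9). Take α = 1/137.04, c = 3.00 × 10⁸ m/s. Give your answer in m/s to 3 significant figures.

v_n = Zαc/n = 9 × 0.00730 × 3.00 × 10⁸ / 10
    = 1.97 × 10⁶ m/s

1.97 × 10⁶ m/s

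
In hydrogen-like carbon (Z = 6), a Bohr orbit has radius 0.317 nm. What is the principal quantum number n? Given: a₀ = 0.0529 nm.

6

r_n = n²a₀/Z ⇒ n² = rZ/a₀ = 0.317 × 6 / 0.0529 ≈ 35.95
n = 6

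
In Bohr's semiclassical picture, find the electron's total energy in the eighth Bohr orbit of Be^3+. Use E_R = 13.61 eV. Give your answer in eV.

-3.402 eV

E_n = −E_R·Z²/n² = −13.61 × 4²/8² = -3.402 eV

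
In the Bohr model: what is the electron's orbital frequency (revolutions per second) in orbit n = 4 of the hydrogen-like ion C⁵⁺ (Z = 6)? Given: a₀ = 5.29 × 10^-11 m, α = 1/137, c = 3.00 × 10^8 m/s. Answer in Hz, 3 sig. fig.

3.71 × 10^15 Hz

r = n²a₀/Z = 1.41 × 10^-10 m, v = Zαc/n = 3.28 × 10^6 m/s
f = v/(2πr) = 3.71 × 10^15 Hz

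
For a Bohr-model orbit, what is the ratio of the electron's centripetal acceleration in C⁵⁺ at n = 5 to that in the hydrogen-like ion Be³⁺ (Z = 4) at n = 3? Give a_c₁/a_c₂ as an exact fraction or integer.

2187/5000

a_c ∝ Z^3 · n^-4
a_c₁/a_c₂ = (6/4)^3 · (5/3)^-4 = 2187/5000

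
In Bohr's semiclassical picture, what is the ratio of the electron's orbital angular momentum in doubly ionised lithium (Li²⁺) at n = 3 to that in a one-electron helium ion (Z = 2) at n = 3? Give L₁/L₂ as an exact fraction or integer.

1

L = nℏ is independent of Z.
L₁/L₂ = n₁/n₂ = 3/3 = 1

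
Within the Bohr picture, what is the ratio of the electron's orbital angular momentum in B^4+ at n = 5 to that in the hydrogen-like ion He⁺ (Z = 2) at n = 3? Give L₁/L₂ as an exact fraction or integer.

5/3

L = nℏ is independent of Z.
L₁/L₂ = n₁/n₂ = 5/3 = 5/3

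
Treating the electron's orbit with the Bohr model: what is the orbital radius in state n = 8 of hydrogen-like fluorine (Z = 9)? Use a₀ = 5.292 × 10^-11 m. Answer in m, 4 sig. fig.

r_n = n²a₀/Z = 8² × 5.292 × 10^-11 / 9
    = 64 × 5.292 × 10^-11 / 9 = 3.763 × 10^-10 m

3.763 × 10^-10 m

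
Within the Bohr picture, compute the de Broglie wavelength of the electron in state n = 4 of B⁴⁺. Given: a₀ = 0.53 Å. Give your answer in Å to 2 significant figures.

2.7 Å

The Bohr quantisation condition is nλ = 2πr_n.
r_n = n²a₀/Z = 1.7 Å
λ = 2πr_n/n = 2π·1.7/4 = 2.7 Å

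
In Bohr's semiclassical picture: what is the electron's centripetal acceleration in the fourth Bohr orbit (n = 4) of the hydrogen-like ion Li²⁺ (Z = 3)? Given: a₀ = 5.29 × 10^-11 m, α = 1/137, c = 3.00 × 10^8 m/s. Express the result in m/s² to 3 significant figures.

9.56 × 10^21 m/s²

r = n²a₀/Z = 2.82 × 10^-10 m, v = Zαc/n = 1.64 × 10^6 m/s
a = v²/r = (1.64 × 10^6)² / 2.82 × 10^-10 = 9.56 × 10^21 m/s²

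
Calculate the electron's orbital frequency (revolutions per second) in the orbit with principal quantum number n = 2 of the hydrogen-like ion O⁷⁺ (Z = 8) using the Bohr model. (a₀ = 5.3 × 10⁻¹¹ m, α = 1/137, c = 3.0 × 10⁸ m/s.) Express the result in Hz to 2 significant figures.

5.3 × 10¹⁶ Hz

r = n²a₀/Z = 2.6 × 10⁻¹¹ m, v = Zαc/n = 8.8 × 10⁶ m/s
f = v/(2πr) = 5.3 × 10¹⁶ Hz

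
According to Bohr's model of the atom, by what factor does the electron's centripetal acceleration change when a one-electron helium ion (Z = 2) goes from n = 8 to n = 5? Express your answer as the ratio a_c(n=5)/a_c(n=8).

a_c ∝ Z^3 · n^-4; with Z fixed, a_c ∝ n^-4.
a_c(n=5)/a_c(n=8) = (5/8)^-4 = 4096/625

4096/625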